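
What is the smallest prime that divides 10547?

53

10547 is odd.
Digit sum 17, not divisible by 3.
Ends in 7: not divisible by 5.
7: 10547 = 7·1506 + 5
11: 10547 = 11·958 + 9
13: 10547 = 13·811 + 4
17: 10547 = 17·620 + 7
19: 10547 = 19·555 + 2
23: 10547 = 23·458 + 13
29: 10547 = 29·363 + 20
31: 10547 = 31·340 + 7
37: 10547 = 37·285 + 2
41: 10547 = 41·257 + 10
43: 10547 = 43·245 + 12
47: 10547 = 47·224 + 19
53: 10547 = 53·199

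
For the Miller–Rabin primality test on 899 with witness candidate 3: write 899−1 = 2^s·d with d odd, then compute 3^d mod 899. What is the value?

899 − 1 = 898 = 2^1 · 449, so d = 449.
3^1 ≡ 3 (mod 899)
3^2 ≡ 3^2 = 9 ≡ 9 (mod 899)
3^4 ≡ 9^2 = 81 ≡ 81 (mod 899)
3^8 ≡ 81^2 = 6561 ≡ 268 (mod 899)
3^16 ≡ 268^2 = 71824 ≡ 803 (mod 899)
3^32 ≡ 803^2 = 644809 ≡ 226 (mod 899)
3^64 ≡ 226^2 = 51076 ≡ 732 (mod 899)
3^128 ≡ 732^2 = 535824 ≡ 20 (mod 899)
3^256 ≡ 20^2 = 400 ≡ 400 (mod 899)
449 = 256 + 128 + 64 + 1 in binary powers of 2.
So 3^449 ≡ 400 · 20 · 732 · 3 ≡ 641 (mod 899).
Squaring chain: 641; never reaches −1, so base 3 is a Miller–Rabin witness that 899 is composite.

641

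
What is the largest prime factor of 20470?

89

20470 = 2 · 10235
10235 = 5 · 2047
2047 = 23 · 89
89 is prime.
So 20470 = 2 · 5 · 23 · 89; the largest prime factor is 89.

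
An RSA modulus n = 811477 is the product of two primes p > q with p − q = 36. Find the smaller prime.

883

Since p = q + 36, we have 811477 = q(q + 36), so q² + 36q − 811477 = 0.
Discriminant: 36² + 4·811477 = 1296 + 3245908 = 3247204; √3247204 = 1802.
q = (−36 + 1802)/2 = 883, and p = q + 36 = 919.
Check: 883 · 919 = 811477.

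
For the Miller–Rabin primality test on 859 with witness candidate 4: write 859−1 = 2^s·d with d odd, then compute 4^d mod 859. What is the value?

1

859 − 1 = 858 = 2^1 · 429, so d = 429.
4^1 ≡ 4 (mod 859)
4^2 ≡ 4^2 = 16 ≡ 16 (mod 859)
4^4 ≡ 16^2 = 256 ≡ 256 (mod 859)
4^8 ≡ 256^2 = 65536 ≡ 252 (mod 859)
4^16 ≡ 252^2 = 63504 ≡ 797 (mod 859)
4^32 ≡ 797^2 = 635209 ≡ 408 (mod 859)
4^64 ≡ 408^2 = 166464 ≡ 677 (mod 859)
4^128 ≡ 677^2 = 458329 ≡ 482 (mod 859)
4^256 ≡ 482^2 = 232324 ≡ 394 (mod 859)
429 = 256 + 128 + 32 + 8 + 4 + 1 in binary powers of 2.
So 4^429 ≡ 394 · 482 · 408 · 252 · 256 · 4 ≡ 1 (mod 859).
Since 4^d ≡ 1 (mod 859), base 4 does not prove 859 composite.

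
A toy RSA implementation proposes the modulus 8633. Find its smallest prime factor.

8633 is odd.
Digit sum 20, not divisible by 3.
Ends in 3: not divisible by 5.
7: 8633 = 7·1233 + 2
11: 8633 = 11·784 + 9
13: 8633 = 13·664 + 1
17: 8633 = 17·507 + 14
19: 8633 = 19·454 + 7
23: 8633 = 23·375 + 8
29: 8633 = 29·297 + 20
31: 8633 = 31·278 + 15
37: 8633 = 37·233 + 12
41: 8633 = 41·210 + 23
43: 8633 = 43·200 + 33
47: 8633 = 47·183 + 32
53: 8633 = 53·162 + 47
59: 8633 = 59·146 + 19
61: 8633 = 61·141 + 32
67: 8633 = 67·128 + 57
71: 8633 = 71·121 + 42
73: 8633 = 73·118 + 19
79: 8633 = 79·109 + 22
83: 8633 = 83·104 + 1
89: 8633 = 89·97

89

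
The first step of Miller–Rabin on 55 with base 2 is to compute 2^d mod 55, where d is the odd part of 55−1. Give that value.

55 − 1 = 54 = 2^1 · 27, so d = 27.
2^1 ≡ 2 (mod 55)
2^2 ≡ 2^2 = 4 ≡ 4 (mod 55)
2^4 ≡ 4^2 = 16 ≡ 16 (mod 55)
2^8 ≡ 16^2 = 256 ≡ 36 (mod 55)
2^16 ≡ 36^2 = 1296 ≡ 31 (mod 55)
27 = 16 + 8 + 2 + 1 in binary powers of 2.
So 2^27 ≡ 31 · 36 · 4 · 2 ≡ 18 (mod 55).
Squaring chain: 18; never reaches −1, so base 2 is a Miller–Rabin witness that 55 is composite.

18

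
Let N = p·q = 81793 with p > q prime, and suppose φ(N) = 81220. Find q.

φ(n) = (p−1)(q−1) = n − (p+q) + 1, so p + q = 81793 − 81220 + 1 = 574.
p and q are the roots of t² − 574t + 81793 = 0.
Discriminant: 574² − 4·81793 = 329476 − 327172 = 2304; √2304 = 48.
q = (574 − 48)/2 = 263, p = (574 + 48)/2 = 311.
Check: 263 · 311 = 81793.

263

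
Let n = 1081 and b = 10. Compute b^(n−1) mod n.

10^1 ≡ 10 (mod 1081)
10^2 ≡ 10^2 = 100 ≡ 100 (mod 1081)
10^4 ≡ 100^2 = 10000 ≡ 271 (mod 1081)
10^8 ≡ 271^2 = 73441 ≡ 1014 (mod 1081)
10^16 ≡ 1014^2 = 1028196 ≡ 165 (mod 1081)
10^32 ≡ 165^2 = 27225 ≡ 200 (mod 1081)
10^64 ≡ 200^2 = 40000 ≡ 3 (mod 1081)
10^128 ≡ 3^2 = 9 ≡ 9 (mod 1081)
10^256 ≡ 9^2 = 81 ≡ 81 (mod 1081)
10^512 ≡ 81^2 = 6561 ≡ 75 (mod 1081)
10^1024 ≡ 75^2 = 5625 ≡ 220 (mod 1081)
1080 = 1024 + 32 + 16 + 8 in binary powers of 2.
So 10^1080 ≡ 220 · 200 · 165 · 1014 ≡ 813 (mod 1081).
Since 813 ≠ 1, base 10 is a Fermat witness: 1081 is composite.

813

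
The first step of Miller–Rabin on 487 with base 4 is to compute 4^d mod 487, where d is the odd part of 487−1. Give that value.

487 − 1 = 486 = 2^1 · 243, so d = 243.
4^1 ≡ 4 (mod 487)
4^2 ≡ 4^2 = 16 ≡ 16 (mod 487)
4^4 ≡ 16^2 = 256 ≡ 256 (mod 487)
4^8 ≡ 256^2 = 65536 ≡ 278 (mod 487)
4^16 ≡ 278^2 = 77284 ≡ 338 (mod 487)
4^32 ≡ 338^2 = 114244 ≡ 286 (mod 487)
4^64 ≡ 286^2 = 81796 ≡ 467 (mod 487)
4^128 ≡ 467^2 = 218089 ≡ 400 (mod 487)
243 = 128 + 64 + 32 + 16 + 2 + 1 in binary powers of 2.
So 4^243 ≡ 400 · 467 · 286 · 338 · 16 · 4 ≡ 1 (mod 487).
Since 4^d ≡ 1 (mod 487), base 4 does not prove 487 composite.

1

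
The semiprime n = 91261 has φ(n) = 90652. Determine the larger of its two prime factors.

347

φ(n) = (p−1)(q−1) = n − (p+q) + 1, so p + q = 91261 − 90652 + 1 = 610.
p and q are the roots of t² − 610t + 91261 = 0.
Discriminant: 610² − 4·91261 = 372100 − 365044 = 7056; √7056 = 84.
q = (610 − 84)/2 = 263, p = (610 + 84)/2 = 347.
Check: 263 · 347 = 91261.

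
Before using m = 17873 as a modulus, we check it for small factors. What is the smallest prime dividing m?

61

17873 is odd.
Digit sum 26, not divisible by 3.
Ends in 3: not divisible by 5.
7: 17873 = 7·2553 + 2
11: 17873 = 11·1624 + 9
13: 17873 = 13·1374 + 11
17: 17873 = 17·1051 + 6
19: 17873 = 19·940 + 13
23: 17873 = 23·777 + 2
29: 17873 = 29·616 + 9
31: 17873 = 31·576 + 17
37: 17873 = 37·483 + 2
41: 17873 = 41·435 + 38
43: 17873 = 43·415 + 28
47: 17873 = 47·380 + 13
53: 17873 = 53·337 + 12
59: 17873 = 59·302 + 55
61: 17873 = 61·293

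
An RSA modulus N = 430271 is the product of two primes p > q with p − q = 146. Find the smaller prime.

587

Since p = q + 146, we have 430271 = q(q + 146), so q² + 146q − 430271 = 0.
Discriminant: 146² + 4·430271 = 21316 + 1721084 = 1742400; √1742400 = 1320.
q = (−146 + 1320)/2 = 587, and p = q + 146 = 733.
Check: 587 · 733 = 430271.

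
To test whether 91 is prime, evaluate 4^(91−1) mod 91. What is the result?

4^1 ≡ 4 (mod 91)
4^2 ≡ 4^2 = 16 ≡ 16 (mod 91)
4^4 ≡ 16^2 = 256 ≡ 74 (mod 91)
4^8 ≡ 74^2 = 5476 ≡ 16 (mod 91)
4^16 ≡ 16^2 = 256 ≡ 74 (mod 91)
4^32 ≡ 74^2 = 5476 ≡ 16 (mod 91)
4^64 ≡ 16^2 = 256 ≡ 74 (mod 91)
90 = 64 + 16 + 8 + 2 in binary powers of 2.
So 4^90 ≡ 74 · 74 · 16 · 16 ≡ 1 (mod 91).
Since the result is 1, base 4 gives no evidence that 91 is composite.

1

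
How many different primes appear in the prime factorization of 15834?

5

15834 = 2 · 7917
7917 = 3 · 2639
2639 = 7 · 377
377 = 13 · 29
15834 = 2 · 3 · 7 · 13 · 29, which has 5 distinct prime factors.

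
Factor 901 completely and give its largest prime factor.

53

901 = 17 · 53
53 is prime.
So 901 = 17 · 53; the largest prime factor is 53.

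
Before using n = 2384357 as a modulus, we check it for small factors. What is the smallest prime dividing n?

47

2384357 is odd.
Digit sum 32, not divisible by 3.
Ends in 7: not divisible by 5.
7: 2384357 = 7·340622 + 3
11: 2384357 = 11·216759 + 8
13: 2384357 = 13·183412 + 1
17: 2384357 = 17·140256 + 5
19: 2384357 = 19·125492 + 9
23: 2384357 = 23·103667 + 16
29: 2384357 = 29·82219 + 6
31: 2384357 = 31·76914 + 23
37: 2384357 = 37·64442 + 3
41: 2384357 = 41·58155 + 2
43: 2384357 = 43·55450 + 7
47: 2384357 = 47·50731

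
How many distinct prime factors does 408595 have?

5

408595 = 5 · 81719
81719 = 11 · 7429
7429 = 17 · 437
437 = 19 · 23
408595 = 5 · 11 · 17 · 19 · 23, which has 5 distinct prime factors.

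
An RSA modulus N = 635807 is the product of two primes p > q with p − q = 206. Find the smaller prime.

Since p = q + 206, we have 635807 = q(q + 206), so q² + 206q − 635807 = 0.
Discriminant: 206² + 4·635807 = 42436 + 2543228 = 2585664; √2585664 = 1608.
q = (−206 + 1608)/2 = 701, and p = q + 206 = 907.
Check: 701 · 907 = 635807.

701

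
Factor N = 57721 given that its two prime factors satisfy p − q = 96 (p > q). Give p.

Since p = q + 96, we have 57721 = q(q + 96), so q² + 96q − 57721 = 0.
Discriminant: 96² + 4·57721 = 9216 + 230884 = 240100; √240100 = 490.
q = (−96 + 490)/2 = 197, and p = q + 96 = 293.
Check: 197 · 293 = 57721.

293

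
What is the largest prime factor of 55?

11

55 = 5 · 11
11 is prime.
So 55 = 5 · 11; the largest prime factor is 11.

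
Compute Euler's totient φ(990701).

959040

Factor: 990701 = 61 · 109 · 149.
φ(990701) = (61−1) · (109−1) · (149−1) = 60 · 108 · 148 = 959040.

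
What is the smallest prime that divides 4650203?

4650203 is odd.
Digit sum 20, not divisible by 3.
Ends in 3: not divisible by 5.
7: 4650203 = 7·664314 + 5
11: 4650203 = 11·422745 + 8
13: 4650203 = 13·357707 + 12
17: 4650203 = 17·273541 + 6
19: 4650203 = 19·244747 + 10
23: 4650203 = 23·202182 + 17
29: 4650203 = 29·160351 + 24
31: 4650203 = 31·150006 + 17
37: 4650203 = 37·125681 + 6
41: 4650203 = 41·113419 + 24
43: 4650203 = 43·108144 + 11
47: 4650203 = 47·98940 + 23
53: 4650203 = 53·87739 + 36
59: 4650203 = 59·78817

59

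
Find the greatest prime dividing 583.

583 = 11 · 53
53 is prime.
So 583 = 11 · 53; the largest prime factor is 53.

53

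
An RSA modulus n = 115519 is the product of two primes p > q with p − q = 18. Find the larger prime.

349

Since p = q + 18, we have 115519 = q(q + 18), so q² + 18q − 115519 = 0.
Discriminant: 18² + 4·115519 = 324 + 462076 = 462400; √462400 = 680.
q = (−18 + 680)/2 = 331, and p = q + 18 = 349.
Check: 331 · 349 = 115519.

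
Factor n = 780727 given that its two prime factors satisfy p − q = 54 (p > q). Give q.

857

Since p = q + 54, we have 780727 = q(q + 54), so q² + 54q − 780727 = 0.
Discriminant: 54² + 4·780727 = 2916 + 3122908 = 3125824; √3125824 = 1768.
q = (−54 + 1768)/2 = 857, and p = q + 54 = 911.
Check: 857 · 911 = 780727.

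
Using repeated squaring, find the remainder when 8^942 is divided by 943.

8^1 ≡ 8 (mod 943)
8^2 ≡ 8^2 = 64 ≡ 64 (mod 943)
8^4 ≡ 64^2 = 4096 ≡ 324 (mod 943)
8^8 ≡ 324^2 = 104976 ≡ 303 (mod 943)
8^16 ≡ 303^2 = 91809 ≡ 338 (mod 943)
8^32 ≡ 338^2 = 114244 ≡ 141 (mod 943)
8^64 ≡ 141^2 = 19881 ≡ 78 (mod 943)
8^128 ≡ 78^2 = 6084 ≡ 426 (mod 943)
8^256 ≡ 426^2 = 181476 ≡ 420 (mod 943)
8^512 ≡ 420^2 = 176400 ≡ 59 (mod 943)
942 = 512 + 256 + 128 + 32 + 8 + 4 + 2 in binary powers of 2.
So 8^942 ≡ 59 · 420 · 426 · 141 · 303 · 324 · 64 ≡ 679 (mod 943).
Since 679 ≠ 1, base 8 is a Fermat witness: 943 is composite.

679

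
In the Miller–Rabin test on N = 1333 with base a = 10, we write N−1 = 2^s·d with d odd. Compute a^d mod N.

907

1333 − 1 = 1332 = 2^2 · 333, so d = 333.
10^1 ≡ 10 (mod 1333)
10^2 ≡ 10^2 = 100 ≡ 100 (mod 1333)
10^4 ≡ 100^2 = 10000 ≡ 669 (mod 1333)
10^8 ≡ 669^2 = 447561 ≡ 1006 (mod 1333)
10^16 ≡ 1006^2 = 1012036 ≡ 289 (mod 1333)
10^32 ≡ 289^2 = 83521 ≡ 875 (mod 1333)
10^64 ≡ 875^2 = 765625 ≡ 483 (mod 1333)
10^128 ≡ 483^2 = 233289 ≡ 14 (mod 1333)
10^256 ≡ 14^2 = 196 ≡ 196 (mod 1333)
333 = 256 + 64 + 8 + 4 + 1 in binary powers of 2.
So 10^333 ≡ 196 · 483 · 1006 · 669 · 10 ≡ 907 (mod 1333).
Squaring chain: 907 → 188; never reaches −1, so base 10 is a Miller–Rabin witness that 1333 is composite.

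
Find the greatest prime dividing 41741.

41741 = 7 · 5963
5963 = 67 · 89
89 is prime.
So 41741 = 7 · 67 · 89; the largest prime factor is 89.

89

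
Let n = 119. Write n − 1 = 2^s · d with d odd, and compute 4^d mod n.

30

119 − 1 = 118 = 2^1 · 59, so d = 59.
4^1 ≡ 4 (mod 119)
4^2 ≡ 4^2 = 16 ≡ 16 (mod 119)
4^4 ≡ 16^2 = 256 ≡ 18 (mod 119)
4^8 ≡ 18^2 = 324 ≡ 86 (mod 119)
4^16 ≡ 86^2 = 7396 ≡ 18 (mod 119)
4^32 ≡ 18^2 = 324 ≡ 86 (mod 119)
59 = 32 + 16 + 8 + 2 + 1 in binary powers of 2.
So 4^59 ≡ 86 · 18 · 86 · 16 · 4 ≡ 30 (mod 119).
Squaring chain: 30; never reaches −1, so base 4 is a Miller–Rabin witness that 119 is composite.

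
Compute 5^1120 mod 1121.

5^1 ≡ 5 (mod 1121)
5^2 ≡ 5^2 = 25 ≡ 25 (mod 1121)
5^4 ≡ 25^2 = 625 ≡ 625 (mod 1121)
5^8 ≡ 625^2 = 390625 ≡ 517 (mod 1121)
5^16 ≡ 517^2 = 267289 ≡ 491 (mod 1121)
5^32 ≡ 491^2 = 241081 ≡ 66 (mod 1121)
5^64 ≡ 66^2 = 4356 ≡ 993 (mod 1121)
5^128 ≡ 993^2 = 986049 ≡ 690 (mod 1121)
5^256 ≡ 690^2 = 476100 ≡ 796 (mod 1121)
5^512 ≡ 796^2 = 633616 ≡ 251 (mod 1121)
5^1024 ≡ 251^2 = 63001 ≡ 225 (mod 1121)
1120 = 1024 + 64 + 32 in binary powers of 2.
So 5^1120 ≡ 225 · 993 · 66 ≡ 416 (mod 1121).
Since 416 ≠ 1, base 5 is a Fermat witness: 1121 is composite.

416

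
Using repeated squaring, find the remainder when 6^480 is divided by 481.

1

6^1 ≡ 6 (mod 481)
6^2 ≡ 6^2 = 36 ≡ 36 (mod 481)
6^4 ≡ 36^2 = 1296 ≡ 334 (mod 481)
6^8 ≡ 334^2 = 111556 ≡ 445 (mod 481)
6^16 ≡ 445^2 = 198025 ≡ 334 (mod 481)
6^32 ≡ 334^2 = 111556 ≡ 445 (mod 481)
6^64 ≡ 445^2 = 198025 ≡ 334 (mod 481)
6^128 ≡ 334^2 = 111556 ≡ 445 (mod 481)
6^256 ≡ 445^2 = 198025 ≡ 334 (mod 481)
480 = 256 + 128 + 64 + 32 in binary powers of 2.
So 6^480 ≡ 334 · 445 · 334 · 445 ≡ 1 (mod 481).
Since the result is 1, base 6 gives no evidence that 481 is composite.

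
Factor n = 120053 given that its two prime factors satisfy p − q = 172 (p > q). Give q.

271

Since p = q + 172, we have 120053 = q(q + 172), so q² + 172q − 120053 = 0.
Discriminant: 172² + 4·120053 = 29584 + 480212 = 509796; √509796 = 714.
q = (−172 + 714)/2 = 271, and p = q + 172 = 443.
Check: 271 · 443 = 120053.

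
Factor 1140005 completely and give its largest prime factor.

1140005 = 5 · 228001
228001 = 41 · 5561
5561 = 67 · 83
83 is prime.
So 1140005 = 5 · 41 · 67 · 83; the largest prime factor is 83.

83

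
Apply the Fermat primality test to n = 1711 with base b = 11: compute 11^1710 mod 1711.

1078

11^1 ≡ 11 (mod 1711)
11^2 ≡ 11^2 = 121 ≡ 121 (mod 1711)
11^4 ≡ 121^2 = 14641 ≡ 953 (mod 1711)
11^8 ≡ 953^2 = 908209 ≡ 1379 (mod 1711)
11^16 ≡ 1379^2 = 1901641 ≡ 720 (mod 1711)
11^32 ≡ 720^2 = 518400 ≡ 1678 (mod 1711)
11^64 ≡ 1678^2 = 2815684 ≡ 1089 (mod 1711)
11^128 ≡ 1089^2 = 1185921 ≡ 198 (mod 1711)
11^256 ≡ 198^2 = 39204 ≡ 1562 (mod 1711)
11^512 ≡ 1562^2 = 2439844 ≡ 1669 (mod 1711)
11^1024 ≡ 1669^2 = 2785561 ≡ 53 (mod 1711)
1710 = 1024 + 512 + 128 + 32 + 8 + 4 + 2 in binary powers of 2.
So 11^1710 ≡ 53 · 1669 · 198 · 1678 · 1379 · 953 · 121 ≡ 1078 (mod 1711).
Since 1078 ≠ 1, base 11 is a Fermat witness: 1711 is composite.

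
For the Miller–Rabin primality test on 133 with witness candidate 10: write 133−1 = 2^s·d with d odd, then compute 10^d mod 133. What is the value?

27

133 − 1 = 132 = 2^2 · 33, so d = 33.
10^1 ≡ 10 (mod 133)
10^2 ≡ 10^2 = 100 ≡ 100 (mod 133)
10^4 ≡ 100^2 = 10000 ≡ 25 (mod 133)
10^8 ≡ 25^2 = 625 ≡ 93 (mod 133)
10^16 ≡ 93^2 = 8649 ≡ 4 (mod 133)
10^32 ≡ 4^2 = 16 ≡ 16 (mod 133)
33 = 32 + 1 in binary powers of 2.
So 10^33 ≡ 16 · 10 ≡ 27 (mod 133).
Squaring chain: 27 → 64; never reaches −1, so base 10 is a Miller–Rabin witness that 133 is composite.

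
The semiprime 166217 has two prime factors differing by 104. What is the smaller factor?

359

Since p = q + 104, we have 166217 = q(q + 104), so q² + 104q − 166217 = 0.
Discriminant: 104² + 4·166217 = 10816 + 664868 = 675684; √675684 = 822.
q = (−104 + 822)/2 = 359, and p = q + 104 = 463.
Check: 359 · 463 = 166217.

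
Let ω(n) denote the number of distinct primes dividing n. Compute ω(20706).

20706 = 2 · 10353
10353 = 3 · 3451
3451 = 7 · 493
493 = 17 · 29
20706 = 2 · 3 · 7 · 17 · 29, which has 5 distinct prime factors.

5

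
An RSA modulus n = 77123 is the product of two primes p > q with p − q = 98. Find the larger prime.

Since p = q + 98, we have 77123 = q(q + 98), so q² + 98q − 77123 = 0.
Discriminant: 98² + 4·77123 = 9604 + 308492 = 318096; √318096 = 564.
q = (−98 + 564)/2 = 233, and p = q + 98 = 331.
Check: 233 · 331 = 77123.

331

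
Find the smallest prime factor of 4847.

37

4847 is odd.
Digit sum 23, not divisible by 3.
Ends in 7: not divisible by 5.
7: 4847 = 7·692 + 3
11: 4847 = 11·440 + 7
13: 4847 = 13·372 + 11
17: 4847 = 17·285 + 2
19: 4847 = 19·255 + 2
23: 4847 = 23·210 + 17
29: 4847 = 29·167 + 4
31: 4847 = 31·156 + 11
37: 4847 = 37·131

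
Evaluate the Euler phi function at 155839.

143616

Factor: 155839 = 17 · 89 · 103.
φ(155839) = (17−1) · (89−1) · (103−1) = 16 · 88 · 102 = 143616.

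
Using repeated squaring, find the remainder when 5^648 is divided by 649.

5^1 ≡ 5 (mod 649)
5^2 ≡ 5^2 = 25 ≡ 25 (mod 649)
5^4 ≡ 25^2 = 625 ≡ 625 (mod 649)
5^8 ≡ 625^2 = 390625 ≡ 576 (mod 649)
5^16 ≡ 576^2 = 331776 ≡ 137 (mod 649)
5^32 ≡ 137^2 = 18769 ≡ 597 (mod 649)
5^64 ≡ 597^2 = 356409 ≡ 108 (mod 649)
5^128 ≡ 108^2 = 11664 ≡ 631 (mod 649)
5^256 ≡ 631^2 = 398161 ≡ 324 (mod 649)
5^512 ≡ 324^2 = 104976 ≡ 487 (mod 649)
648 = 512 + 128 + 8 in binary powers of 2.
So 5^648 ≡ 487 · 631 · 576 ≡ 4 (mod 649).
Since 4 ≠ 1, base 5 is a Fermat witness: 649 is composite.

4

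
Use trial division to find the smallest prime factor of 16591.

16591 is odd.
Digit sum 22, not divisible by 3.
Ends in 1: not divisible by 5.
7: 16591 = 7·2370 + 1
11: 16591 = 11·1508 + 3
13: 16591 = 13·1276 + 3
17: 16591 = 17·975 + 16
19: 16591 = 19·873 + 4
23: 16591 = 23·721 + 8
29: 16591 = 29·572 + 3
31: 16591 = 31·535 + 6
37: 16591 = 37·448 + 15
41: 16591 = 41·404 + 27
43: 16591 = 43·385 + 36
47: 16591 = 47·353

47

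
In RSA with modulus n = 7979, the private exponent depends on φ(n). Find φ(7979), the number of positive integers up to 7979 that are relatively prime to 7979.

7800

Factor: 7979 = 79 · 101.
φ(7979) = (79−1) · (101−1) = 78 · 100 = 7800.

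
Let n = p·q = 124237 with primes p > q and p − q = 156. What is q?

Since p = q + 156, we have 124237 = q(q + 156), so q² + 156q − 124237 = 0.
Discriminant: 156² + 4·124237 = 24336 + 496948 = 521284; √521284 = 722.
q = (−156 + 722)/2 = 283, and p = q + 156 = 439.
Check: 283 · 439 = 124237.

283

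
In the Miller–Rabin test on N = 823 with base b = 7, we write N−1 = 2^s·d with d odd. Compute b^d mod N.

822

823 − 1 = 822 = 2^1 · 411, so d = 411.
7^1 ≡ 7 (mod 823)
7^2 ≡ 7^2 = 49 ≡ 49 (mod 823)
7^4 ≡ 49^2 = 2401 ≡ 755 (mod 823)
7^8 ≡ 755^2 = 570025 ≡ 509 (mod 823)
7^16 ≡ 509^2 = 259081 ≡ 659 (mod 823)
7^32 ≡ 659^2 = 434281 ≡ 560 (mod 823)
7^64 ≡ 560^2 = 313600 ≡ 37 (mod 823)
7^128 ≡ 37^2 = 1369 ≡ 546 (mod 823)
7^256 ≡ 546^2 = 298116 ≡ 190 (mod 823)
411 = 256 + 128 + 16 + 8 + 2 + 1 in binary powers of 2.
So 7^411 ≡ 190 · 546 · 659 · 509 · 49 · 7 ≡ 822 (mod 823).
Since 7^d ≡ 822 (mod 823), base 7 does not prove 823 composite.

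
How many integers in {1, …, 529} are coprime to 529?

506

Factor: 529 = 23^2.
φ(529) = 23^1·(23−1) = 506.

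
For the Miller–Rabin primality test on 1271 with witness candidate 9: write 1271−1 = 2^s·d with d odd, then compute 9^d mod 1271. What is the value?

893

1271 − 1 = 1270 = 2^1 · 635, so d = 635.
9^1 ≡ 9 (mod 1271)
9^2 ≡ 9^2 = 81 ≡ 81 (mod 1271)
9^4 ≡ 81^2 = 6561 ≡ 206 (mod 1271)
9^8 ≡ 206^2 = 42436 ≡ 493 (mod 1271)
9^16 ≡ 493^2 = 243049 ≡ 288 (mod 1271)
9^32 ≡ 288^2 = 82944 ≡ 329 (mod 1271)
9^64 ≡ 329^2 = 108241 ≡ 206 (mod 1271)
9^128 ≡ 206^2 = 42436 ≡ 493 (mod 1271)
9^256 ≡ 493^2 = 243049 ≡ 288 (mod 1271)
9^512 ≡ 288^2 = 82944 ≡ 329 (mod 1271)
635 = 512 + 64 + 32 + 16 + 8 + 2 + 1 in binary powers of 2.
So 9^635 ≡ 329 · 206 · 329 · 288 · 493 · 81 · 9 ≡ 893 (mod 1271).
Squaring chain: 893; never reaches −1, so base 9 is a Miller–Rabin witness that 1271 is composite.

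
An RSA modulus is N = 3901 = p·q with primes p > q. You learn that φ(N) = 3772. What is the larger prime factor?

φ(n) = (p−1)(q−1) = n − (p+q) + 1, so p + q = 3901 − 3772 + 1 = 130.
p and q are the roots of t² − 130t + 3901 = 0.
Discriminant: 130² − 4·3901 = 16900 − 15604 = 1296; √1296 = 36.
q = (130 − 36)/2 = 47, p = (130 + 36)/2 = 83.
Check: 47 · 83 = 3901.

83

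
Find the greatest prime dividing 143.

143 = 11 · 13
13 is prime.
So 143 = 11 · 13; the largest prime factor is 13.

13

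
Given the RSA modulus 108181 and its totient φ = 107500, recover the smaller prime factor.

φ(n) = (p−1)(q−1) = n − (p+q) + 1, so p + q = 108181 − 107500 + 1 = 682.
p and q are the roots of t² − 682t + 108181 = 0.
Discriminant: 682² − 4·108181 = 465124 − 432724 = 32400; √32400 = 180.
q = (682 − 180)/2 = 251, p = (682 + 180)/2 = 431.
Check: 251 · 431 = 108181.

251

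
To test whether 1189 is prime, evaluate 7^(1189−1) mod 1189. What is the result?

7^1 ≡ 7 (mod 1189)
7^2 ≡ 7^2 = 49 ≡ 49 (mod 1189)
7^4 ≡ 49^2 = 2401 ≡ 23 (mod 1189)
7^8 ≡ 23^2 = 529 ≡ 529 (mod 1189)
7^16 ≡ 529^2 = 279841 ≡ 426 (mod 1189)
7^32 ≡ 426^2 = 181476 ≡ 748 (mod 1189)
7^64 ≡ 748^2 = 559504 ≡ 674 (mod 1189)
7^128 ≡ 674^2 = 454276 ≡ 78 (mod 1189)
7^256 ≡ 78^2 = 6084 ≡ 139 (mod 1189)
7^512 ≡ 139^2 = 19321 ≡ 297 (mod 1189)
7^1024 ≡ 297^2 = 88209 ≡ 223 (mod 1189)
1188 = 1024 + 128 + 32 + 4 in binary powers of 2.
So 7^1188 ≡ 223 · 78 · 748 · 23 ≡ 45 (mod 1189).
Since 45 ≠ 1, base 7 is a Fermat witness: 1189 is composite.

45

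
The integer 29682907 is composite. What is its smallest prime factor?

29682907 is odd.
Digit sum 43, not divisible by 3.
Ends in 7: not divisible by 5.
7: 29682907 = 7·4240415 + 2
11: 29682907 = 11·2698446 + 1
13: 29682907 = 13·2283300 + 7
17: 29682907 = 17·1746053 + 6
19: 29682907 = 19·1562258 + 5
23: 29682907 = 23·1290561 + 4
29: 29682907 = 29·1023548 + 15
31: 29682907 = 31·957513 + 4
37: 29682907 = 37·802240 + 27
41: 29682907 = 41·723973 + 14
43: 29682907 = 43·690300 + 7
47: 29682907 = 47·631551 + 10
53: 29682907 = 53·560054 + 45
59: 29682907 = 59·503100 + 7
61: 29682907 = 61·486605 + 2
67: 29682907 = 67·443028 + 31
71: 29682907 = 71·418069 + 8
73: 29682907 = 73·406615 + 12
79: 29682907 = 79·375733

79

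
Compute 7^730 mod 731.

7^1 ≡ 7 (mod 731)
7^2 ≡ 7^2 = 49 ≡ 49 (mod 731)
7^4 ≡ 49^2 = 2401 ≡ 208 (mod 731)
7^8 ≡ 208^2 = 43264 ≡ 135 (mod 731)
7^16 ≡ 135^2 = 18225 ≡ 681 (mod 731)
7^32 ≡ 681^2 = 463761 ≡ 307 (mod 731)
7^64 ≡ 307^2 = 94249 ≡ 681 (mod 731)
7^128 ≡ 681^2 = 463761 ≡ 307 (mod 731)
7^256 ≡ 307^2 = 94249 ≡ 681 (mod 731)
7^512 ≡ 681^2 = 463761 ≡ 307 (mod 731)
730 = 512 + 128 + 64 + 16 + 8 + 2 in binary powers of 2.
So 7^730 ≡ 307 · 307 · 681 · 681 · 135 · 49 ≡ 36 (mod 731).
Since 36 ≠ 1, base 7 is a Fermat witness: 731 is composite.

36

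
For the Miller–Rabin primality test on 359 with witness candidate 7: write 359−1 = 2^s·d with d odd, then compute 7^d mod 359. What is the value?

358

359 − 1 = 358 = 2^1 · 179, so d = 179.
7^1 ≡ 7 (mod 359)
7^2 ≡ 7^2 = 49 ≡ 49 (mod 359)
7^4 ≡ 49^2 = 2401 ≡ 247 (mod 359)
7^8 ≡ 247^2 = 61009 ≡ 338 (mod 359)
7^16 ≡ 338^2 = 114244 ≡ 82 (mod 359)
7^32 ≡ 82^2 = 6724 ≡ 262 (mod 359)
7^64 ≡ 262^2 = 68644 ≡ 75 (mod 359)
7^128 ≡ 75^2 = 5625 ≡ 240 (mod 359)
179 = 128 + 32 + 16 + 2 + 1 in binary powers of 2.
So 7^179 ≡ 240 · 262 · 82 · 49 · 7 ≡ 358 (mod 359).
Since 7^d ≡ 358 (mod 359), base 7 does not prove 359 composite.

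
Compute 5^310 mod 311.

1

5^1 ≡ 5 (mod 311)
5^2 ≡ 5^2 = 25 ≡ 25 (mod 311)
5^4 ≡ 25^2 = 625 ≡ 3 (mod 311)
5^8 ≡ 3^2 = 9 ≡ 9 (mod 311)
5^16 ≡ 9^2 = 81 ≡ 81 (mod 311)
5^32 ≡ 81^2 = 6561 ≡ 30 (mod 311)
5^64 ≡ 30^2 = 900 ≡ 278 (mod 311)
5^128 ≡ 278^2 = 77284 ≡ 156 (mod 311)
5^256 ≡ 156^2 = 24336 ≡ 78 (mod 311)
310 = 256 + 32 + 16 + 4 + 2 in binary powers of 2.
So 5^310 ≡ 78 · 30 · 81 · 3 · 25 ≡ 1 (mod 311).
Since the result is 1, base 5 gives no evidence that 311 is composite.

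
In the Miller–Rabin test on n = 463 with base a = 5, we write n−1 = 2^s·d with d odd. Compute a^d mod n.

462

463 − 1 = 462 = 2^1 · 231, so d = 231.
5^1 ≡ 5 (mod 463)
5^2 ≡ 5^2 = 25 ≡ 25 (mod 463)
5^4 ≡ 25^2 = 625 ≡ 162 (mod 463)
5^8 ≡ 162^2 = 26244 ≡ 316 (mod 463)
5^16 ≡ 316^2 = 99856 ≡ 311 (mod 463)
5^32 ≡ 311^2 = 96721 ≡ 417 (mod 463)
5^64 ≡ 417^2 = 173889 ≡ 264 (mod 463)
5^128 ≡ 264^2 = 69696 ≡ 246 (mod 463)
231 = 128 + 64 + 32 + 4 + 2 + 1 in binary powers of 2.
So 5^231 ≡ 246 · 264 · 417 · 162 · 25 · 5 ≡ 462 (mod 463).
Since 5^d ≡ 462 (mod 463), base 5 does not prove 463 composite.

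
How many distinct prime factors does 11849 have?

11849 = 17^2 · 41
11849 = 17^2 · 41, which has 2 distinct prime factors.

2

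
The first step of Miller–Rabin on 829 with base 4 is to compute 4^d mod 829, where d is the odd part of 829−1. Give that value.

828

829 − 1 = 828 = 2^2 · 207, so d = 207.
4^1 ≡ 4 (mod 829)
4^2 ≡ 4^2 = 16 ≡ 16 (mod 829)
4^4 ≡ 16^2 = 256 ≡ 256 (mod 829)
4^8 ≡ 256^2 = 65536 ≡ 45 (mod 829)
4^16 ≡ 45^2 = 2025 ≡ 367 (mod 829)
4^32 ≡ 367^2 = 134689 ≡ 391 (mod 829)
4^64 ≡ 391^2 = 152881 ≡ 345 (mod 829)
4^128 ≡ 345^2 = 119025 ≡ 478 (mod 829)
207 = 128 + 64 + 8 + 4 + 2 + 1 in binary powers of 2.
So 4^207 ≡ 478 · 345 · 45 · 256 · 16 · 4 ≡ 828 (mod 829).
Since 4^d ≡ 828 (mod 829), base 4 does not prove 829 composite.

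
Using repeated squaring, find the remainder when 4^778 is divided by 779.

4^1 ≡ 4 (mod 779)
4^2 ≡ 4^2 = 16 ≡ 16 (mod 779)
4^4 ≡ 16^2 = 256 ≡ 256 (mod 779)
4^8 ≡ 256^2 = 65536 ≡ 100 (mod 779)
4^16 ≡ 100^2 = 10000 ≡ 652 (mod 779)
4^32 ≡ 652^2 = 425104 ≡ 549 (mod 779)
4^64 ≡ 549^2 = 301401 ≡ 707 (mod 779)
4^128 ≡ 707^2 = 499849 ≡ 510 (mod 779)
4^256 ≡ 510^2 = 260100 ≡ 693 (mod 779)
4^512 ≡ 693^2 = 480249 ≡ 385 (mod 779)
778 = 512 + 256 + 8 + 2 in binary powers of 2.
So 4^778 ≡ 385 · 693 · 100 · 16 ≡ 674 (mod 779).
Since 674 ≠ 1, base 4 is a Fermat witness: 779 is composite.

674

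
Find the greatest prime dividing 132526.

132526 = 2 · 66263
66263 = 23 · 2881
2881 = 43 · 67
67 is prime.
So 132526 = 2 · 23 · 43 · 67; the largest prime factor is 67.

67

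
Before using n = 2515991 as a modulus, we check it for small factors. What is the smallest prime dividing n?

31

2515991 is odd.
Digit sum 32, not divisible by 3.
Ends in 1: not divisible by 5.
7: 2515991 = 7·359427 + 2
11: 2515991 = 11·228726 + 5
13: 2515991 = 13·193537 + 10
17: 2515991 = 17·147999 + 8
19: 2515991 = 19·132420 + 11
23: 2515991 = 23·109390 + 21
29: 2515991 = 29·86758 + 9
31: 2515991 = 31·81161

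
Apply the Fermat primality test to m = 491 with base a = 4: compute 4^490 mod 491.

1

4^1 ≡ 4 (mod 491)
4^2 ≡ 4^2 = 16 ≡ 16 (mod 491)
4^4 ≡ 16^2 = 256 ≡ 256 (mod 491)
4^8 ≡ 256^2 = 65536 ≡ 233 (mod 491)
4^16 ≡ 233^2 = 54289 ≡ 279 (mod 491)
4^32 ≡ 279^2 = 77841 ≡ 263 (mod 491)
4^64 ≡ 263^2 = 69169 ≡ 429 (mod 491)
4^128 ≡ 429^2 = 184041 ≡ 407 (mod 491)
4^256 ≡ 407^2 = 165649 ≡ 182 (mod 491)
490 = 256 + 128 + 64 + 32 + 8 + 2 in binary powers of 2.
So 4^490 ≡ 182 · 407 · 429 · 263 · 233 · 16 ≡ 1 (mod 491).
Since the result is 1, base 4 gives no evidence that 491 is composite.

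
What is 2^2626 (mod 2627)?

2^1 ≡ 2 (mod 2627)
2^2 ≡ 2^2 = 4 ≡ 4 (mod 2627)
2^4 ≡ 4^2 = 16 ≡ 16 (mod 2627)
2^8 ≡ 16^2 = 256 ≡ 256 (mod 2627)
2^16 ≡ 256^2 = 65536 ≡ 2488 (mod 2627)
2^32 ≡ 2488^2 = 6190144 ≡ 932 (mod 2627)
2^64 ≡ 932^2 = 868624 ≡ 1714 (mod 2627)
2^128 ≡ 1714^2 = 2937796 ≡ 810 (mod 2627)
2^256 ≡ 810^2 = 656100 ≡ 1977 (mod 2627)
2^512 ≡ 1977^2 = 3908529 ≡ 2180 (mod 2627)
2^1024 ≡ 2180^2 = 4752400 ≡ 157 (mod 2627)
2^2048 ≡ 157^2 = 24649 ≡ 1006 (mod 2627)
2626 = 2048 + 512 + 64 + 2 in binary powers of 2.
So 2^2626 ≡ 1006 · 2180 · 1714 · 4 ≡ 1138 (mod 2627).
Since 1138 ≠ 1, base 2 is a Fermat witness: 2627 is composite.

1138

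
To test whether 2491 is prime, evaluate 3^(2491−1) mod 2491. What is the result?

3^1 ≡ 3 (mod 2491)
3^2 ≡ 3^2 = 9 ≡ 9 (mod 2491)
3^4 ≡ 9^2 = 81 ≡ 81 (mod 2491)
3^8 ≡ 81^2 = 6561 ≡ 1579 (mod 2491)
3^16 ≡ 1579^2 = 2493241 ≡ 2241 (mod 2491)
3^32 ≡ 2241^2 = 5022081 ≡ 225 (mod 2491)
3^64 ≡ 225^2 = 50625 ≡ 805 (mod 2491)
3^128 ≡ 805^2 = 648025 ≡ 365 (mod 2491)
3^256 ≡ 365^2 = 133225 ≡ 1202 (mod 2491)
3^512 ≡ 1202^2 = 1444804 ≡ 24 (mod 2491)
3^1024 ≡ 24^2 = 576 ≡ 576 (mod 2491)
3^2048 ≡ 576^2 = 331776 ≡ 473 (mod 2491)
2490 = 2048 + 256 + 128 + 32 + 16 + 8 + 2 in binary powers of 2.
So 3^2490 ≡ 473 · 1202 · 365 · 225 · 2241 · 1579 · 9 ≡ 1011 (mod 2491).
Since 1011 ≠ 1, base 3 is a Fermat witness: 2491 is composite.

1011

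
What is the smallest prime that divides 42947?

67

42947 is odd.
Digit sum 26, not divisible by 3.
Ends in 7: not divisible by 5.
7: 42947 = 7·6135 + 2
11: 42947 = 11·3904 + 3
13: 42947 = 13·3303 + 8
17: 42947 = 17·2526 + 5
19: 42947 = 19·2260 + 7
23: 42947 = 23·1867 + 6
29: 42947 = 29·1480 + 27
31: 42947 = 31·1385 + 12
37: 42947 = 37·1160 + 27
41: 42947 = 41·1047 + 20
43: 42947 = 43·998 + 33
47: 42947 = 47·913 + 36
53: 42947 = 53·810 + 17
59: 42947 = 59·727 + 54
61: 42947 = 61·704 + 3
67: 42947 = 67·641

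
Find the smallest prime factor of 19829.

19829 is odd.
Digit sum 29, not divisible by 3.
Ends in 9: not divisible by 5.
7: 19829 = 7·2832 + 5
11: 19829 = 11·1802 + 7
13: 19829 = 13·1525 + 4
17: 19829 = 17·1166 + 7
19: 19829 = 19·1043 + 12
23: 19829 = 23·862 + 3
29: 19829 = 29·683 + 22
31: 19829 = 31·639 + 20
37: 19829 = 37·535 + 34
41: 19829 = 41·483 + 26
43: 19829 = 43·461 + 6
47: 19829 = 47·421 + 42
53: 19829 = 53·374 + 7
59: 19829 = 59·336 + 5
61: 19829 = 61·325 + 4
67: 19829 = 67·295 + 64
71: 19829 = 71·279 + 20
73: 19829 = 73·271 + 46
79: 19829 = 79·251

79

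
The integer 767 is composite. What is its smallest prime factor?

767 is odd.
Digit sum 20, not divisible by 3.
Ends in 7: not divisible by 5.
7: 767 = 7·109 + 4
11: 767 = 11·69 + 8
13: 767 = 13·59

13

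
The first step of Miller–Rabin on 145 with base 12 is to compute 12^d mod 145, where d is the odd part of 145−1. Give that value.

145 − 1 = 144 = 2^4 · 9, so d = 9.
12^1 ≡ 12 (mod 145)
12^2 ≡ 12^2 = 144 ≡ 144 (mod 145)
12^4 ≡ 144^2 = 20736 ≡ 1 (mod 145)
12^8 ≡ 1^2 = 1 ≡ 1 (mod 145)
9 = 8 + 1 in binary powers of 2.
So 12^9 ≡ 1 · 12 ≡ 12 (mod 145).
Squaring chain: 12 → 144 → 1 → 1; reaches −1, so base 12 does not prove 145 composite.

12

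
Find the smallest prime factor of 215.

215 is odd.
Digit sum 8, not divisible by 3.
Ends in 5: divisible by 5.

5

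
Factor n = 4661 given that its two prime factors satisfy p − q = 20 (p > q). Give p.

Since p = q + 20, we have 4661 = q(q + 20), so q² + 20q − 4661 = 0.
Discriminant: 20² + 4·4661 = 400 + 18644 = 19044; √19044 = 138.
q = (−20 + 138)/2 = 59, and p = q + 20 = 79.
Check: 59 · 79 = 4661.

79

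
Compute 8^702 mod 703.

8^1 ≡ 8 (mod 703)
8^2 ≡ 8^2 = 64 ≡ 64 (mod 703)
8^4 ≡ 64^2 = 4096 ≡ 581 (mod 703)
8^8 ≡ 581^2 = 337561 ≡ 121 (mod 703)
8^16 ≡ 121^2 = 14641 ≡ 581 (mod 703)
8^32 ≡ 581^2 = 337561 ≡ 121 (mod 703)
8^64 ≡ 121^2 = 14641 ≡ 581 (mod 703)
8^128 ≡ 581^2 = 337561 ≡ 121 (mod 703)
8^256 ≡ 121^2 = 14641 ≡ 581 (mod 703)
8^512 ≡ 581^2 = 337561 ≡ 121 (mod 703)
702 = 512 + 128 + 32 + 16 + 8 + 4 + 2 in binary powers of 2.
So 8^702 ≡ 121 · 121 · 121 · 581 · 121 · 581 · 64 ≡ 628 (mod 703).
Since 628 ≠ 1, base 8 is a Fermat witness: 703 is composite.

628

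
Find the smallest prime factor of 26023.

26023 is odd.
Digit sum 13, not divisible by 3.
Ends in 3: not divisible by 5.
7: 26023 = 7·3717 + 4
11: 26023 = 11·2365 + 8
13: 26023 = 13·2001 + 10
17: 26023 = 17·1530 + 13
19: 26023 = 19·1369 + 12
23: 26023 = 23·1131 + 10
29: 26023 = 29·897 + 10
31: 26023 = 31·839 + 14
37: 26023 = 37·703 + 12
41: 26023 = 41·634 + 29
43: 26023 = 43·605 + 8
47: 26023 = 47·553 + 32
53: 26023 = 53·491

53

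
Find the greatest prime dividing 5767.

79

5767 = 73 · 79
79 is prime.
So 5767 = 73 · 79; the largest prime factor is 79.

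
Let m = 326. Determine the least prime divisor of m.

2

326 is even: 2 divides it.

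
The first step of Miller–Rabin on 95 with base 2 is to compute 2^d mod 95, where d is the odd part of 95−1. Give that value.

95 − 1 = 94 = 2^1 · 47, so d = 47.
2^1 ≡ 2 (mod 95)
2^2 ≡ 2^2 = 4 ≡ 4 (mod 95)
2^4 ≡ 4^2 = 16 ≡ 16 (mod 95)
2^8 ≡ 16^2 = 256 ≡ 66 (mod 95)
2^16 ≡ 66^2 = 4356 ≡ 81 (mod 95)
2^32 ≡ 81^2 = 6561 ≡ 6 (mod 95)
47 = 32 + 8 + 4 + 2 + 1 in binary powers of 2.
So 2^47 ≡ 6 · 66 · 16 · 4 · 2 ≡ 53 (mod 95).
Squaring chain: 53; never reaches −1, so base 2 is a Miller–Rabin witness that 95 is composite.

53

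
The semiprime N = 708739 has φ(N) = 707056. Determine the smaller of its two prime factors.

827

φ(n) = (p−1)(q−1) = n − (p+q) + 1, so p + q = 708739 − 707056 + 1 = 1684.
p and q are the roots of t² − 1684t + 708739 = 0.
Discriminant: 1684² − 4·708739 = 2835856 − 2834956 = 900; √900 = 30.
q = (1684 − 30)/2 = 827, p = (1684 + 30)/2 = 857.
Check: 827 · 857 = 708739.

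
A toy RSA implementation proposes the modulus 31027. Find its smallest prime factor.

19

31027 is odd.
Digit sum 13, not divisible by 3.
Ends in 7: not divisible by 5.
7: 31027 = 7·4432 + 3
11: 31027 = 11·2820 + 7
13: 31027 = 13·2386 + 9
17: 31027 = 17·1825 + 2
19: 31027 = 19·1633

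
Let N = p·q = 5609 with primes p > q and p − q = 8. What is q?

71

Since p = q + 8, we have 5609 = q(q + 8), so q² + 8q − 5609 = 0.
Discriminant: 8² + 4·5609 = 64 + 22436 = 22500; √22500 = 150.
q = (−8 + 150)/2 = 71, and p = q + 8 = 79.
Check: 71 · 79 = 5609.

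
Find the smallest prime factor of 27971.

27971 is odd.
Digit sum 26, not divisible by 3.
Ends in 1: not divisible by 5.
7: 27971 = 7·3995 + 6
11: 27971 = 11·2542 + 9
13: 27971 = 13·2151 + 8
17: 27971 = 17·1645 + 6
19: 27971 = 19·1472 + 3
23: 27971 = 23·1216 + 3
29: 27971 = 29·964 + 15
31: 27971 = 31·902 + 9
37: 27971 = 37·755 + 36
41: 27971 = 41·682 + 9
43: 27971 = 43·650 + 21
47: 27971 = 47·595 + 6
53: 27971 = 53·527 + 40
59: 27971 = 59·474 + 5
61: 27971 = 61·458 + 33
67: 27971 = 67·417 + 32
71: 27971 = 71·393 + 68
73: 27971 = 73·383 + 12
79: 27971 = 79·354 + 5
83: 27971 = 83·337

83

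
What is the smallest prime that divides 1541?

1541 is odd.
Digit sum 11, not divisible by 3.
Ends in 1: not divisible by 5.
7: 1541 = 7·220 + 1
11: 1541 = 11·140 + 1
13: 1541 = 13·118 + 7
17: 1541 = 17·90 + 11
19: 1541 = 19·81 + 2
23: 1541 = 23·67

23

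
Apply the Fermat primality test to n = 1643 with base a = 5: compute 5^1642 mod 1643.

5^1 ≡ 5 (mod 1643)
5^2 ≡ 5^2 = 25 ≡ 25 (mod 1643)
5^4 ≡ 25^2 = 625 ≡ 625 (mod 1643)
5^8 ≡ 625^2 = 390625 ≡ 1234 (mod 1643)
5^16 ≡ 1234^2 = 1522756 ≡ 1338 (mod 1643)
5^32 ≡ 1338^2 = 1790244 ≡ 1017 (mod 1643)
5^64 ≡ 1017^2 = 1034289 ≡ 842 (mod 1643)
5^128 ≡ 842^2 = 708964 ≡ 831 (mod 1643)
5^256 ≡ 831^2 = 690561 ≡ 501 (mod 1643)
5^512 ≡ 501^2 = 251001 ≡ 1265 (mod 1643)
5^1024 ≡ 1265^2 = 1600225 ≡ 1586 (mod 1643)
1642 = 1024 + 512 + 64 + 32 + 8 + 2 in binary powers of 2.
So 5^1642 ≡ 1586 · 1265 · 842 · 1017 · 1234 · 25 ≡ 594 (mod 1643).
Since 594 ≠ 1, base 5 is a Fermat witness: 1643 is composite.

594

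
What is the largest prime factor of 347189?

89

347189 = 47 · 7387
7387 = 83 · 89
89 is prime.
So 347189 = 47 · 83 · 89; the largest prime factor is 89.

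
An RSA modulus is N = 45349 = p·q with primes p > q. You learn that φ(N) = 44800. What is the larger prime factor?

449

φ(n) = (p−1)(q−1) = n − (p+q) + 1, so p + q = 45349 − 44800 + 1 = 550.
p and q are the roots of t² − 550t + 45349 = 0.
Discriminant: 550² − 4·45349 = 302500 − 181396 = 121104; √121104 = 348.
q = (550 − 348)/2 = 101, p = (550 + 348)/2 = 449.
Check: 101 · 449 = 45349.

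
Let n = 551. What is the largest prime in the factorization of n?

29

551 = 19 · 29
29 is prime.
So 551 = 19 · 29; the largest prime factor is 29.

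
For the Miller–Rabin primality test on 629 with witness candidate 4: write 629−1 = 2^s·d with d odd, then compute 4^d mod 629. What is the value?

225

629 − 1 = 628 = 2^2 · 157, so d = 157.
4^1 ≡ 4 (mod 629)
4^2 ≡ 4^2 = 16 ≡ 16 (mod 629)
4^4 ≡ 16^2 = 256 ≡ 256 (mod 629)
4^8 ≡ 256^2 = 65536 ≡ 120 (mod 629)
4^16 ≡ 120^2 = 14400 ≡ 562 (mod 629)
4^32 ≡ 562^2 = 315844 ≡ 86 (mod 629)
4^64 ≡ 86^2 = 7396 ≡ 477 (mod 629)
4^128 ≡ 477^2 = 227529 ≡ 460 (mod 629)
157 = 128 + 16 + 8 + 4 + 1 in binary powers of 2.
So 4^157 ≡ 460 · 562 · 120 · 256 · 4 ≡ 225 (mod 629).
Squaring chain: 225 → 305; never reaches −1, so base 4 is a Miller–Rabin witness that 629 is composite.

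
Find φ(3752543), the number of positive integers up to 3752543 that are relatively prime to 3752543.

3678048

Factor: 3752543 = 109 · 173 · 199.
φ(3752543) = (109−1) · (173−1) · (199−1) = 108 · 172 · 198 = 3678048.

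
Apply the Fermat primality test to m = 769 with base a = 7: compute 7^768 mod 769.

7^1 ≡ 7 (mod 769)
7^2 ≡ 7^2 = 49 ≡ 49 (mod 769)
7^4 ≡ 49^2 = 2401 ≡ 94 (mod 769)
7^8 ≡ 94^2 = 8836 ≡ 377 (mod 769)
7^16 ≡ 377^2 = 142129 ≡ 633 (mod 769)
7^32 ≡ 633^2 = 400689 ≡ 40 (mod 769)
7^64 ≡ 40^2 = 1600 ≡ 62 (mod 769)
7^128 ≡ 62^2 = 3844 ≡ 768 (mod 769)
7^256 ≡ 768^2 = 589824 ≡ 1 (mod 769)
7^512 ≡ 1^2 = 1 ≡ 1 (mod 769)
768 = 512 + 256 in binary powers of 2.
So 7^768 ≡ 1 · 1 ≡ 1 (mod 769).
Since the result is 1, base 7 gives no evidence that 769 is composite.

1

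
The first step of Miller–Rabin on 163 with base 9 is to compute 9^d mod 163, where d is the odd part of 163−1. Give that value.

163 − 1 = 162 = 2^1 · 81, so d = 81.
9^1 ≡ 9 (mod 163)
9^2 ≡ 9^2 = 81 ≡ 81 (mod 163)
9^4 ≡ 81^2 = 6561 ≡ 41 (mod 163)
9^8 ≡ 41^2 = 1681 ≡ 51 (mod 163)
9^16 ≡ 51^2 = 2601 ≡ 156 (mod 163)
9^32 ≡ 156^2 = 24336 ≡ 49 (mod 163)
9^64 ≡ 49^2 = 2401 ≡ 119 (mod 163)
81 = 64 + 16 + 1 in binary powers of 2.
So 9^81 ≡ 119 · 156 · 9 ≡ 1 (mod 163).
Since 9^d ≡ 1 (mod 163), base 9 does not prove 163 composite.

1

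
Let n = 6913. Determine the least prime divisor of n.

6913 is odd.
Digit sum 19, not divisible by 3.
Ends in 3: not divisible by 5.
7: 6913 = 7·987 + 4
11: 6913 = 11·628 + 5
13: 6913 = 13·531 + 10
17: 6913 = 17·406 + 11
19: 6913 = 19·363 + 16
23: 6913 = 23·300 + 13
29: 6913 = 29·238 + 11
31: 6913 = 31·223

31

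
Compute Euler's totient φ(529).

506

Factor: 529 = 23^2.
φ(529) = 23^1·(23−1) = 506.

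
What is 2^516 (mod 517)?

460

2^1 ≡ 2 (mod 517)
2^2 ≡ 2^2 = 4 ≡ 4 (mod 517)
2^4 ≡ 4^2 = 16 ≡ 16 (mod 517)
2^8 ≡ 16^2 = 256 ≡ 256 (mod 517)
2^16 ≡ 256^2 = 65536 ≡ 394 (mod 517)
2^32 ≡ 394^2 = 155236 ≡ 136 (mod 517)
2^64 ≡ 136^2 = 18496 ≡ 401 (mod 517)
2^128 ≡ 401^2 = 160801 ≡ 14 (mod 517)
2^256 ≡ 14^2 = 196 ≡ 196 (mod 517)
2^512 ≡ 196^2 = 38416 ≡ 158 (mod 517)
516 = 512 + 4 in binary powers of 2.
So 2^516 ≡ 158 · 16 ≡ 460 (mod 517).
Since 460 ≠ 1, base 2 is a Fermat witness: 517 is composite.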